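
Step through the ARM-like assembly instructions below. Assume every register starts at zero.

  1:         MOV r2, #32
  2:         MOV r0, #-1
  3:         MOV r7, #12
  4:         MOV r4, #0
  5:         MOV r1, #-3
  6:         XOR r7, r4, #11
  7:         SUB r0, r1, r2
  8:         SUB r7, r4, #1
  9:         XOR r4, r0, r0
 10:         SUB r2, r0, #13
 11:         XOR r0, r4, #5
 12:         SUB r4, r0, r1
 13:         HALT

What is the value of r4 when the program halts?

MOV r2, #32 → r2=32
MOV r0, #-1 → r0=-1
MOV r7, #12 → r7=12
MOV r4, #0 → r4=0
MOV r1, #-3 → r1=-3
XOR r7, r4, #11 → r7=0^11=11
SUB r0, r1, r2 → r0=(-3)-32=-35
SUB r7, r4, #1 → r7=0-1=-1
XOR r4, r0, r0 → r4=(-35)^(-35)=0
SUB r2, r0, #13 → r2=(-35)-13=-48
XOR r0, r4, #5 → r0=0^5=5
SUB r4, r0, r1 → r4=5-(-3)=8
halt.

8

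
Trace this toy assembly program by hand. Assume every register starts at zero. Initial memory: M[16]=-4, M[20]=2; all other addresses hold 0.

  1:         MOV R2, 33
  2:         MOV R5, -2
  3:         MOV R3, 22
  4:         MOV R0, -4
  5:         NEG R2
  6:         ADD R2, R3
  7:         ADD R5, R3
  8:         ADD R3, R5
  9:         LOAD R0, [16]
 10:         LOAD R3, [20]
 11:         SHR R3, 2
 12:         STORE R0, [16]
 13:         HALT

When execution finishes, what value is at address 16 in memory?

after MOV R2, 33: R2=33
after MOV R5, -2: R5=-2
after MOV R3, 22: R3=22
after MOV R0, -4: R0=-4
after NEG R2: R2=-(33)=-33
after ADD R2, R3: R2=(-33)+22=-11
after ADD R5, R3: R5=(-2)+22=20
after ADD R3, R5: R3=22+20=42
after LOAD R0, [16]: R0=M[16]=-4
after LOAD R3, [20]: R3=M[20]=2
after SHR R3, 2: R3=2>>2=0
STORE R0, [16] → M[16]=-4
halt.

-4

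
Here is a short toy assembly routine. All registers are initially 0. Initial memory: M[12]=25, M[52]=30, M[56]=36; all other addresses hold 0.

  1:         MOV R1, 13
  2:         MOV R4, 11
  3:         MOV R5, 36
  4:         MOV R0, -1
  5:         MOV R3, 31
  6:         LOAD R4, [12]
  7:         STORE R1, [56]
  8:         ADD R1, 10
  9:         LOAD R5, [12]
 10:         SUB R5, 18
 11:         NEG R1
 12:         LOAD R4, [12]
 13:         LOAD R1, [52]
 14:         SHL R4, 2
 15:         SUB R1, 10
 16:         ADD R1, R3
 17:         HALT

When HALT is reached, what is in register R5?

after MOV R1, 13: R1=13
after MOV R4, 11: R4=11
after MOV R5, 36: R5=36
after MOV R0, -1: R0=-1
after MOV R3, 31: R3=31
after LOAD R4, [12]: R4=M[12]=25
STORE R1, [56] → M[56]=13
after ADD R1, 10: R1=13+10=23
after LOAD R5, [12]: R5=M[12]=25
after SUB R5, 18: R5=25-18=7
after NEG R1: R1=-(23)=-23
after LOAD R4, [12]: R4=M[12]=25
after LOAD R1, [52]: R1=M[52]=30
after SHL R4, 2: R4=25<<2=100
after SUB R1, 10: R1=30-10=20
after ADD R1, R3: R1=20+31=51
halt.

7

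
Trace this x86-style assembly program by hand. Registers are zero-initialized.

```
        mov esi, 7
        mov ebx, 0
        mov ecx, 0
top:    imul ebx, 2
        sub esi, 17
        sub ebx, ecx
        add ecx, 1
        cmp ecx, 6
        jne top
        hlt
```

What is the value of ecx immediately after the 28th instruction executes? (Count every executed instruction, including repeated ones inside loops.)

4

mov esi, 7 → esi=7
mov ebx, 0 → ebx=0
mov ecx, 0 → ecx=0
imul ebx, 2 → ebx=0*2=0
sub esi, 17 → esi=7-17=-10
sub ebx, ecx → ebx=0-0=0
add ecx, 1 → ecx=0+1=1
cmp ecx, 6  (cmp 1,6)
jne top: taken
imul ebx, 2 → ebx=0*2=0
sub esi, 17 → esi=(-10)-17=-27
sub ebx, ecx → ebx=0-1=-1
add ecx, 1 → ecx=1+1=2
cmp ecx, 6  (cmp 2,6)
jne top: taken
imul ebx, 2 → ebx=(-1)*2=-2
sub esi, 17 → esi=(-27)-17=-44
sub ebx, ecx → ebx=(-2)-2=-4
add ecx, 1 → ecx=2+1=3
cmp ecx, 6  (cmp 3,6)
jne top: taken
imul ebx, 2 → ebx=(-4)*2=-8
sub esi, 17 → esi=(-44)-17=-61
sub ebx, ecx → ebx=(-8)-3=-11
add ecx, 1 → ecx=3+1=4
cmp ecx, 6  (cmp 4,6)
jne top: taken
imul ebx, 2 → ebx=(-11)*2=-22
After step 28: ecx = 4.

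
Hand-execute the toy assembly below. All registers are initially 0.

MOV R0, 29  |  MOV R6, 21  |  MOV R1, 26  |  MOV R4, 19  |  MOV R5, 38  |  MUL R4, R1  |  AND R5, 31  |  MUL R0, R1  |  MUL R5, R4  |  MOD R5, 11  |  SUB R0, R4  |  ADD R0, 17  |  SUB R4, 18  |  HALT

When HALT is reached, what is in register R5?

R0=29
R6=21
R1=26
R4=19
R5=38
R4=19*26=494
R5=38&31=6
R0=29*26=754
R5=6*494=2964
R5=2964%11=5
R0=754-494=260
R0=260+17=277
R4=494-18=476
halt.

5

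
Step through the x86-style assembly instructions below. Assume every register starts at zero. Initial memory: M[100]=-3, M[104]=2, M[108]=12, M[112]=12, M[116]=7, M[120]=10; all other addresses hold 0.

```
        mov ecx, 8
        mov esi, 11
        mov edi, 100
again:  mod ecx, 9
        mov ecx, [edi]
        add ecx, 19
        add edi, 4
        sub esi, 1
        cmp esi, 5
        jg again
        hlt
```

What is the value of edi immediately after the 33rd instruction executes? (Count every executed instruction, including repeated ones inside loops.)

mov ecx, 8 → ecx=8
mov esi, 11 → esi=11
mov edi, 100 → edi=100
mod ecx, 9 → ecx=8%9=8
mov ecx, [edi] → ecx=M[100]=-3
add ecx, 19 → ecx=(-3)+19=16
add edi, 4 → edi=100+4=104
sub esi, 1 → esi=11-1=10
cmp esi, 5  (cmp 10,5)
jg again: taken
mod ecx, 9 → ecx=16%9=7
mov ecx, [edi] → ecx=M[104]=2
add ecx, 19 → ecx=2+19=21
add edi, 4 → edi=104+4=108
sub esi, 1 → esi=10-1=9
cmp esi, 5  (cmp 9,5)
jg again: taken
mod ecx, 9 → ecx=21%9=3
mov ecx, [edi] → ecx=M[108]=12
add ecx, 19 → ecx=12+19=31
add edi, 4 → edi=108+4=112
sub esi, 1 → esi=9-1=8
cmp esi, 5  (cmp 8,5)
jg again: taken
mod ecx, 9 → ecx=31%9=4
mov ecx, [edi] → ecx=M[112]=12
add ecx, 19 → ecx=12+19=31
add edi, 4 → edi=112+4=116
sub esi, 1 → esi=8-1=7
cmp esi, 5  (cmp 7,5)
jg again: taken
mod ecx, 9 → ecx=31%9=4
mov ecx, [edi] → ecx=M[116]=7
After step 33: edi = 116.

116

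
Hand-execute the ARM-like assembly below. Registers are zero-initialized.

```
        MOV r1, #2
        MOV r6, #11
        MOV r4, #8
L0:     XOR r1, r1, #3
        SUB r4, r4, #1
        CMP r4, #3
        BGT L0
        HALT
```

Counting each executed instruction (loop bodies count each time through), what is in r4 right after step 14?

5

MOV r1, #2 → r1=2
MOV r6, #11 → r6=11
MOV r4, #8 → r4=8
XOR r1, r1, #3 → r1=2^3=1
SUB r4, r4, #1 → r4=8-1=7
CMP r4, #3  (cmp 7,3)
BGT L0: taken
XOR r1, r1, #3 → r1=1^3=2
SUB r4, r4, #1 → r4=7-1=6
CMP r4, #3  (cmp 6,3)
BGT L0: taken
XOR r1, r1, #3 → r1=2^3=1
SUB r4, r4, #1 → r4=6-1=5
CMP r4, #3  (cmp 5,3)
After step 14: r4 = 5.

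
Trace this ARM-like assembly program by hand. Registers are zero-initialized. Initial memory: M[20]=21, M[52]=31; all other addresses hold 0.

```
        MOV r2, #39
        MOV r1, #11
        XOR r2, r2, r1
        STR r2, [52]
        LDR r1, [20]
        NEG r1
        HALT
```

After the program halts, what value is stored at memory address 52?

after MOV r2, #39: r2=39
after MOV r1, #11: r1=11
after XOR r2, r2, r1: r2=39^11=44
STR r2, [52] → M[52]=44
after LDR r1, [20]: r1=M[20]=21
after NEG r1: r1=-(21)=-21
halt.

44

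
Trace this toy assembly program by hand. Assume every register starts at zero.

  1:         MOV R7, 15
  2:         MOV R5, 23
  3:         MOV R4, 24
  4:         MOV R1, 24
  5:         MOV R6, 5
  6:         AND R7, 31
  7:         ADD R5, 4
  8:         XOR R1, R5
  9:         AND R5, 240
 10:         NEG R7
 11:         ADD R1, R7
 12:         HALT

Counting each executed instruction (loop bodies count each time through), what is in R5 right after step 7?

27

MOV R7, 15 → R7=15
MOV R5, 23 → R5=23
MOV R4, 24 → R4=24
MOV R1, 24 → R1=24
MOV R6, 5 → R6=5
AND R7, 31 → R7=15&31=15
ADD R5, 4 → R5=23+4=27
After step 7: R5 = 27.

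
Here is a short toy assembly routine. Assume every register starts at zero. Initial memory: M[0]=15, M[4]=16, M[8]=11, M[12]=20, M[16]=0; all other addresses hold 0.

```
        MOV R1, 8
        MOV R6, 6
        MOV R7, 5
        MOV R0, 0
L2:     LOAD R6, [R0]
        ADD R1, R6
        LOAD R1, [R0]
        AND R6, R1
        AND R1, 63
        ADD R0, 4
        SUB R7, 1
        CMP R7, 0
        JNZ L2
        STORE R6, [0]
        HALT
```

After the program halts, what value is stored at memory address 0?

0

after MOV R1, 8: R1=8
after MOV R6, 6: R6=6
after MOV R7, 5: R7=5
after MOV R0, 0: R0=0
after LOAD R6, [R0]: R6=M[0]=15
after ADD R1, R6: R1=8+15=23
after LOAD R1, [R0]: R1=M[0]=15
after AND R6, R1: R6=15&15=15
after AND R1, 63: R1=15&63=15
after ADD R0, 4: R0=0+4=4
after SUB R7, 1: R7=5-1=4
CMP R7, 0  (cmp 4,0)
JNZ L2: taken
after LOAD R6, [R0]: R6=M[4]=16
after ADD R1, R6: R1=15+16=31
after LOAD R1, [R0]: R1=M[4]=16
after AND R6, R1: R6=16&16=16
after AND R1, 63: R1=16&63=16
after ADD R0, 4: R0=4+4=8
after SUB R7, 1: R7=4-1=3
CMP R7, 0  (cmp 3,0)
JNZ L2: taken
after LOAD R6, [R0]: R6=M[8]=11
after ADD R1, R6: R1=16+11=27
after LOAD R1, [R0]: R1=M[8]=11
after AND R6, R1: R6=11&11=11
after AND R1, 63: R1=11&63=11
after ADD R0, 4: R0=8+4=12
after SUB R7, 1: R7=3-1=2
CMP R7, 0  (cmp 2,0)
JNZ L2: taken
after LOAD R6, [R0]: R6=M[12]=20
after ADD R1, R6: R1=11+20=31
after LOAD R1, [R0]: R1=M[12]=20
after AND R6, R1: R6=20&20=20
after AND R1, 63: R1=20&63=20
after ADD R0, 4: R0=12+4=16
after SUB R7, 1: R7=2-1=1
CMP R7, 0  (cmp 1,0)
JNZ L2: taken
after LOAD R6, [R0]: R6=M[16]=0
after ADD R1, R6: R1=20+0=20
after LOAD R1, [R0]: R1=M[16]=0
after AND R6, R1: R6=0&0=0
after AND R1, 63: R1=0&63=0
after ADD R0, 4: R0=16+4=20
after SUB R7, 1: R7=1-1=0
CMP R7, 0  (cmp 0,0)
JNZ L2: not taken
STORE R6, [0] → M[0]=0
halt.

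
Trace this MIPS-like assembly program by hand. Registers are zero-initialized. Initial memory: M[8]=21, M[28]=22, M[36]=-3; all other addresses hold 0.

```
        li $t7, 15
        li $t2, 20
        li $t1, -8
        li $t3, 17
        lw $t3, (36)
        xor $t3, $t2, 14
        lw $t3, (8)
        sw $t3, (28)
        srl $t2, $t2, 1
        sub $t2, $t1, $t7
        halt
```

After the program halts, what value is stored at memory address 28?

21

after li $t7, 15: $t7=15
after li $t2, 20: $t2=20
after li $t1, -8: $t1=-8
after li $t3, 17: $t3=17
after lw $t3, (36): $t3=M[36]=-3
after xor $t3, $t2, 14: $t3=20^14=26
after lw $t3, (8): $t3=M[8]=21
sw $t3, (28) → M[28]=21
after srl $t2, $t2, 1: $t2=20>>1=10
after sub $t2, $t1, $t7: $t2=(-8)-15=-23
halt.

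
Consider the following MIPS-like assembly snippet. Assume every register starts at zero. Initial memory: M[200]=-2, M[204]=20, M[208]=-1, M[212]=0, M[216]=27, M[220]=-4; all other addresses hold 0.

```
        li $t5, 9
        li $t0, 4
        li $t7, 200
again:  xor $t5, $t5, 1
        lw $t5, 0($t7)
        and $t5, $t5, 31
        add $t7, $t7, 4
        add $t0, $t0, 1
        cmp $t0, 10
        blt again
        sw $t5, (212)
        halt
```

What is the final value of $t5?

$t5=9
$t0=4
$t7=200
$t5=9^1=8
$t5=M[200]=-2
$t5=(-2)&31=30
$t7=200+4=204
$t0=4+1=5
cmp $t0, 10  (cmp 5,10)
blt again: taken
$t5=30^1=31
$t5=M[204]=20
$t5=20&31=20
$t7=204+4=208
$t0=5+1=6
cmp $t0, 10  (cmp 6,10)
blt again: taken
$t5=20^1=21
$t5=M[208]=-1
$t5=(-1)&31=31
$t7=208+4=212
$t0=6+1=7
cmp $t0, 10  (cmp 7,10)
blt again: taken
$t5=31^1=30
$t5=M[212]=0
$t5=0&31=0
$t7=212+4=216
$t0=7+1=8
cmp $t0, 10  (cmp 8,10)
blt again: taken
$t5=0^1=1
$t5=M[216]=27
$t5=27&31=27
$t7=216+4=220
$t0=8+1=9
cmp $t0, 10  (cmp 9,10)
blt again: taken
$t5=27^1=26
$t5=M[220]=-4
$t5=(-4)&31=28
$t7=220+4=224
$t0=9+1=10
cmp $t0, 10  (cmp 10,10)
blt again: not taken
sw $t5, (212) → M[212]=28
halt.

28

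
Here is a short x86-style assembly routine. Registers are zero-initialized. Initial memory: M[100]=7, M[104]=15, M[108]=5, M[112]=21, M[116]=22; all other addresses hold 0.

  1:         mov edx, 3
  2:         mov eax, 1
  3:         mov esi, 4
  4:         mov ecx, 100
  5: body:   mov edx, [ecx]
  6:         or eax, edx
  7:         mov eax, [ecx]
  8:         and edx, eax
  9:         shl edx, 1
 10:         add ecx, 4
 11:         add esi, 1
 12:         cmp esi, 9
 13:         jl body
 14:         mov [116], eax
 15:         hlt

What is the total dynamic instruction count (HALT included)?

after mov edx, 3: edx=3
after mov eax, 1: eax=1
after mov esi, 4: esi=4
after mov ecx, 100: ecx=100
after mov edx, [ecx]: edx=M[100]=7
after or eax, edx: eax=1|7=7
after mov eax, [ecx]: eax=M[100]=7
after and edx, eax: edx=7&7=7
after shl edx, 1: edx=7<<1=14
after add ecx, 4: ecx=100+4=104
after add esi, 1: esi=4+1=5
cmp esi, 9  (cmp 5,9)
jl body: taken
after mov edx, [ecx]: edx=M[104]=15
after or eax, edx: eax=7|15=15
after mov eax, [ecx]: eax=M[104]=15
after and edx, eax: edx=15&15=15
after shl edx, 1: edx=15<<1=30
after add ecx, 4: ecx=104+4=108
after add esi, 1: esi=5+1=6
cmp esi, 9  (cmp 6,9)
jl body: taken
after mov edx, [ecx]: edx=M[108]=5
after or eax, edx: eax=15|5=15
after mov eax, [ecx]: eax=M[108]=5
after and edx, eax: edx=5&5=5
after shl edx, 1: edx=5<<1=10
after add ecx, 4: ecx=108+4=112
after add esi, 1: esi=6+1=7
cmp esi, 9  (cmp 7,9)
jl body: taken
after mov edx, [ecx]: edx=M[112]=21
after or eax, edx: eax=5|21=21
after mov eax, [ecx]: eax=M[112]=21
after and edx, eax: edx=21&21=21
after shl edx, 1: edx=21<<1=42
after add ecx, 4: ecx=112+4=116
after add esi, 1: esi=7+1=8
cmp esi, 9  (cmp 8,9)
jl body: taken
after mov edx, [ecx]: edx=M[116]=22
after or eax, edx: eax=21|22=23
after mov eax, [ecx]: eax=M[116]=22
after and edx, eax: edx=22&22=22
after shl edx, 1: edx=22<<1=44
after add ecx, 4: ecx=116+4=120
after add esi, 1: esi=8+1=9
cmp esi, 9  (cmp 9,9)
jl body: not taken
mov [116], eax → M[116]=22
halt.
Total executed instructions: 51.

51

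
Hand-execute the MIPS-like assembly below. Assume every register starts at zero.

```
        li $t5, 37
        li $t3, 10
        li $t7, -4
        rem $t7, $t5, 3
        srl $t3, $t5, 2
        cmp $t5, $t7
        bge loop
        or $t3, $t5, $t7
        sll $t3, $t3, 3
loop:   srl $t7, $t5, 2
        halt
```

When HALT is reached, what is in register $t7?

9

after li $t5, 37: $t5=37
after li $t3, 10: $t3=10
after li $t7, -4: $t7=-4
after rem $t7, $t5, 3: $t7=37%3=1
after srl $t3, $t5, 2: $t3=37>>2=9
cmp $t5, $t7  (cmp 37,1)
bge loop: taken
after srl $t7, $t5, 2: $t7=37>>2=9
halt.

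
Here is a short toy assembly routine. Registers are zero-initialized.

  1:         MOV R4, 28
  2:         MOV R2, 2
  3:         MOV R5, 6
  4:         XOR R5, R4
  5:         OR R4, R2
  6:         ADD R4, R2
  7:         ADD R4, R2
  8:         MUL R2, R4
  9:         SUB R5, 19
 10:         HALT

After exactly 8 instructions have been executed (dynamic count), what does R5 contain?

26

MOV R4, 28 → R4=28
MOV R2, 2 → R2=2
MOV R5, 6 → R5=6
XOR R5, R4 → R5=6^28=26
OR R4, R2 → R4=28|2=30
ADD R4, R2 → R4=30+2=32
ADD R4, R2 → R4=32+2=34
MUL R2, R4 → R2=2*34=68
After step 8: R5 = 26.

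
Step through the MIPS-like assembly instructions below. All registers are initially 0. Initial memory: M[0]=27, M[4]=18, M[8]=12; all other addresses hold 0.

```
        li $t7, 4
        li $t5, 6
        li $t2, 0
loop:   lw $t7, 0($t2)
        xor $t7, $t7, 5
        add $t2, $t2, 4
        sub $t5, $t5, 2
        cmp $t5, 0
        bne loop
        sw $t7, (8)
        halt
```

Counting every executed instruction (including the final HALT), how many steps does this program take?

23

after li $t7, 4: $t7=4
after li $t5, 6: $t5=6
after li $t2, 0: $t2=0
after lw $t7, 0($t2): $t7=M[0]=27
after xor $t7, $t7, 5: $t7=27^5=30
after add $t2, $t2, 4: $t2=0+4=4
after sub $t5, $t5, 2: $t5=6-2=4
cmp $t5, 0  (cmp 4,0)
bne loop: taken
after lw $t7, 0($t2): $t7=M[4]=18
after xor $t7, $t7, 5: $t7=18^5=23
after add $t2, $t2, 4: $t2=4+4=8
after sub $t5, $t5, 2: $t5=4-2=2
cmp $t5, 0  (cmp 2,0)
bne loop: taken
after lw $t7, 0($t2): $t7=M[8]=12
after xor $t7, $t7, 5: $t7=12^5=9
after add $t2, $t2, 4: $t2=8+4=12
after sub $t5, $t5, 2: $t5=2-2=0
cmp $t5, 0  (cmp 0,0)
bne loop: not taken
sw $t7, (8) → M[8]=9
halt.
Total executed instructions: 23.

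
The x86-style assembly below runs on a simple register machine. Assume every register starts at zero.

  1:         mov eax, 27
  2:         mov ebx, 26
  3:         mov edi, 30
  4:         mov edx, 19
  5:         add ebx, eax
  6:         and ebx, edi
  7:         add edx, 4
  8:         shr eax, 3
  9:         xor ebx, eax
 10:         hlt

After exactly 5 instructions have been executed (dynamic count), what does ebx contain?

mov eax, 27 → eax=27
mov ebx, 26 → ebx=26
mov edi, 30 → edi=30
mov edx, 19 → edx=19
add ebx, eax → ebx=26+27=53
After step 5: ebx = 53.

53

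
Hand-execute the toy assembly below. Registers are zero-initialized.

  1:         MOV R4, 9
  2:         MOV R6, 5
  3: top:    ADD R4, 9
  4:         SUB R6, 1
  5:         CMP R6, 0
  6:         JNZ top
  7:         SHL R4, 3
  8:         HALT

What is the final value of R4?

432

R4=9
R6=5
R4=9+9=18
R6=5-1=4
CMP R6, 0  (cmp 4,0)
JNZ top: taken
R4=18+9=27
R6=4-1=3
CMP R6, 0  (cmp 3,0)
JNZ top: taken
R4=27+9=36
R6=3-1=2
CMP R6, 0  (cmp 2,0)
JNZ top: taken
R4=36+9=45
R6=2-1=1
CMP R6, 0  (cmp 1,0)
JNZ top: taken
R4=45+9=54
R6=1-1=0
CMP R6, 0  (cmp 0,0)
JNZ top: not taken
R4=54<<3=432
halt.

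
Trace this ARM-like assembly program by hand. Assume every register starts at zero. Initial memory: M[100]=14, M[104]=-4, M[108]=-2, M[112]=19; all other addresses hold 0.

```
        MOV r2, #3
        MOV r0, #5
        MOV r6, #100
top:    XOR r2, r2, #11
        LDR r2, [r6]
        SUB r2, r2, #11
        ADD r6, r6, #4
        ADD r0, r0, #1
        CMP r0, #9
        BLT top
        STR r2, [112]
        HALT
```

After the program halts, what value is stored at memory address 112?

MOV r2, #3 → r2=3
MOV r0, #5 → r0=5
MOV r6, #100 → r6=100
XOR r2, r2, #11 → r2=3^11=8
LDR r2, [r6] → r2=M[100]=14
SUB r2, r2, #11 → r2=14-11=3
ADD r6, r6, #4 → r6=100+4=104
ADD r0, r0, #1 → r0=5+1=6
CMP r0, #9  (cmp 6,9)
BLT top: taken
XOR r2, r2, #11 → r2=3^11=8
LDR r2, [r6] → r2=M[104]=-4
SUB r2, r2, #11 → r2=(-4)-11=-15
ADD r6, r6, #4 → r6=104+4=108
ADD r0, r0, #1 → r0=6+1=7
CMP r0, #9  (cmp 7,9)
BLT top: taken
XOR r2, r2, #11 → r2=(-15)^11=-6
LDR r2, [r6] → r2=M[108]=-2
SUB r2, r2, #11 → r2=(-2)-11=-13
ADD r6, r6, #4 → r6=108+4=112
ADD r0, r0, #1 → r0=7+1=8
CMP r0, #9  (cmp 8,9)
BLT top: taken
XOR r2, r2, #11 → r2=(-13)^11=-8
LDR r2, [r6] → r2=M[112]=19
SUB r2, r2, #11 → r2=19-11=8
ADD r6, r6, #4 → r6=112+4=116
ADD r0, r0, #1 → r0=8+1=9
CMP r0, #9  (cmp 9,9)
BLT top: not taken
STR r2, [112] → M[112]=8
halt.

8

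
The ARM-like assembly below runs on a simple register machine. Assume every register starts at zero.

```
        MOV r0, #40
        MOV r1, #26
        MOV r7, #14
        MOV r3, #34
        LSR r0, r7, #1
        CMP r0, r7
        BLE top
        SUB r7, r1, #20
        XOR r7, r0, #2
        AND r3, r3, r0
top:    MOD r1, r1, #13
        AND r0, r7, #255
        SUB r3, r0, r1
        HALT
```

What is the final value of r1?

0

r0=40
r1=26
r7=14
r3=34
r0=14>>1=7
CMP r0, r7  (cmp 7,14)
BLE top: taken
r1=26%13=0
r0=14&255=14
r3=14-0=14
halt.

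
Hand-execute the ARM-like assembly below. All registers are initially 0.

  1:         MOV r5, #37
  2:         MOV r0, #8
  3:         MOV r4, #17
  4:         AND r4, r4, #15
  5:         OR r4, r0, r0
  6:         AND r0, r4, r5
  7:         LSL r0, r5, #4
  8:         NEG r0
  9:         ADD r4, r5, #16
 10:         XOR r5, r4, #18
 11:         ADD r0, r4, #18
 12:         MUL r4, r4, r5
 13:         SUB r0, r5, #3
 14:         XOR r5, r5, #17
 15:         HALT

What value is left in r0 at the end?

36

after MOV r5, #37: r5=37
after MOV r0, #8: r0=8
after MOV r4, #17: r4=17
after AND r4, r4, #15: r4=17&15=1
after OR r4, r0, r0: r4=8|8=8
after AND r0, r4, r5: r0=8&37=0
after LSL r0, r5, #4: r0=37<<4=592
after NEG r0: r0=-(592)=-592
after ADD r4, r5, #16: r4=37+16=53
after XOR r5, r4, #18: r5=53^18=39
after ADD r0, r4, #18: r0=53+18=71
after MUL r4, r4, r5: r4=53*39=2067
after SUB r0, r5, #3: r0=39-3=36
after XOR r5, r5, #17: r5=39^17=54
halt.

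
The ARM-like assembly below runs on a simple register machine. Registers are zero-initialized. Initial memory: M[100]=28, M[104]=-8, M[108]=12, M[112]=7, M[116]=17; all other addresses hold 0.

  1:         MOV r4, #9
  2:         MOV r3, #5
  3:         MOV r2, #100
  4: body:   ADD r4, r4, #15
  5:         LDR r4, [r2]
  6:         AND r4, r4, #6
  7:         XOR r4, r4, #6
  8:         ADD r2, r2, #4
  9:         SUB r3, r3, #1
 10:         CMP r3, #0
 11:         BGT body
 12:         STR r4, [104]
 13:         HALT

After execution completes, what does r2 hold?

120

MOV r4, #9 → r4=9
MOV r3, #5 → r3=5
MOV r2, #100 → r2=100
ADD r4, r4, #15 → r4=9+15=24
LDR r4, [r2] → r4=M[100]=28
AND r4, r4, #6 → r4=28&6=4
XOR r4, r4, #6 → r4=4^6=2
ADD r2, r2, #4 → r2=100+4=104
SUB r3, r3, #1 → r3=5-1=4
CMP r3, #0  (cmp 4,0)
BGT body: taken
ADD r4, r4, #15 → r4=2+15=17
LDR r4, [r2] → r4=M[104]=-8
AND r4, r4, #6 → r4=(-8)&6=0
XOR r4, r4, #6 → r4=0^6=6
ADD r2, r2, #4 → r2=104+4=108
SUB r3, r3, #1 → r3=4-1=3
CMP r3, #0  (cmp 3,0)
BGT body: taken
ADD r4, r4, #15 → r4=6+15=21
LDR r4, [r2] → r4=M[108]=12
AND r4, r4, #6 → r4=12&6=4
XOR r4, r4, #6 → r4=4^6=2
ADD r2, r2, #4 → r2=108+4=112
SUB r3, r3, #1 → r3=3-1=2
CMP r3, #0  (cmp 2,0)
BGT body: taken
ADD r4, r4, #15 → r4=2+15=17
LDR r4, [r2] → r4=M[112]=7
AND r4, r4, #6 → r4=7&6=6
XOR r4, r4, #6 → r4=6^6=0
ADD r2, r2, #4 → r2=112+4=116
SUB r3, r3, #1 → r3=2-1=1
CMP r3, #0  (cmp 1,0)
BGT body: taken
ADD r4, r4, #15 → r4=0+15=15
LDR r4, [r2] → r4=M[116]=17
AND r4, r4, #6 → r4=17&6=0
XOR r4, r4, #6 → r4=0^6=6
ADD r2, r2, #4 → r2=116+4=120
SUB r3, r3, #1 → r3=1-1=0
CMP r3, #0  (cmp 0,0)
BGT body: not taken
STR r4, [104] → M[104]=6
halt.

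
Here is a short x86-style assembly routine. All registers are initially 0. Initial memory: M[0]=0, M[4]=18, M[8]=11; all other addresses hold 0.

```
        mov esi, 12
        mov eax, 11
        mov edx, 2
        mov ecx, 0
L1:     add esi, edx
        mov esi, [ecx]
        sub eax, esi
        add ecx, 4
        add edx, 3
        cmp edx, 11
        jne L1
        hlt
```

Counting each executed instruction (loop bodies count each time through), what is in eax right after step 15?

-7

mov esi, 12 → esi=12
mov eax, 11 → eax=11
mov edx, 2 → edx=2
mov ecx, 0 → ecx=0
add esi, edx → esi=12+2=14
mov esi, [ecx] → esi=M[0]=0
sub eax, esi → eax=11-0=11
add ecx, 4 → ecx=0+4=4
add edx, 3 → edx=2+3=5
cmp edx, 11  (cmp 5,11)
jne L1: taken
add esi, edx → esi=0+5=5
mov esi, [ecx] → esi=M[4]=18
sub eax, esi → eax=11-18=-7
add ecx, 4 → ecx=4+4=8
After step 15: eax = -7.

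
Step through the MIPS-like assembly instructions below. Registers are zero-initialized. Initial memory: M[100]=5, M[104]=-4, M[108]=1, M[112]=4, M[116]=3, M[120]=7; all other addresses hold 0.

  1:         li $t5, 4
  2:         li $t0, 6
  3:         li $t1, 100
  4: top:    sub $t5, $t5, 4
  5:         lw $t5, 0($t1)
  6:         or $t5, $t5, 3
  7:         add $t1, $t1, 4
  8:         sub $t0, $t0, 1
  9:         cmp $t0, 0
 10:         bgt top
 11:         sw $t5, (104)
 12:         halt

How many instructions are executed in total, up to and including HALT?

$t5=4
$t0=6
$t1=100
$t5=4-4=0
$t5=M[100]=5
$t5=5|3=7
$t1=100+4=104
$t0=6-1=5
cmp $t0, 0  (cmp 5,0)
bgt top: taken
$t5=7-4=3
$t5=M[104]=-4
$t5=(-4)|3=-1
$t1=104+4=108
$t0=5-1=4
cmp $t0, 0  (cmp 4,0)
bgt top: taken
$t5=(-1)-4=-5
$t5=M[108]=1
$t5=1|3=3
$t1=108+4=112
$t0=4-1=3
cmp $t0, 0  (cmp 3,0)
bgt top: taken
$t5=3-4=-1
$t5=M[112]=4
$t5=4|3=7
$t1=112+4=116
$t0=3-1=2
cmp $t0, 0  (cmp 2,0)
bgt top: taken
$t5=7-4=3
$t5=M[116]=3
$t5=3|3=3
$t1=116+4=120
$t0=2-1=1
cmp $t0, 0  (cmp 1,0)
bgt top: taken
$t5=3-4=-1
$t5=M[120]=7
$t5=7|3=7
$t1=120+4=124
$t0=1-1=0
cmp $t0, 0  (cmp 0,0)
bgt top: not taken
sw $t5, (104) → M[104]=7
halt.
Total executed instructions: 47.

47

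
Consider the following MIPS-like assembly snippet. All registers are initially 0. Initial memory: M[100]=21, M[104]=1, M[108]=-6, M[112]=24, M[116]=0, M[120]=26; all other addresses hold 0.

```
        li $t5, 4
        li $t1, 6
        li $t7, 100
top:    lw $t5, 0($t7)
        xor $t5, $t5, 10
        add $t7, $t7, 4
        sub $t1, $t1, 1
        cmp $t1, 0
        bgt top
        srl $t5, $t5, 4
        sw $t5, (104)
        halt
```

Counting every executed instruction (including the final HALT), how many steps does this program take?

42

li $t5, 4 → $t5=4
li $t1, 6 → $t1=6
li $t7, 100 → $t7=100
lw $t5, 0($t7) → $t5=M[100]=21
xor $t5, $t5, 10 → $t5=21^10=31
add $t7, $t7, 4 → $t7=100+4=104
sub $t1, $t1, 1 → $t1=6-1=5
cmp $t1, 0  (cmp 5,0)
bgt top: taken
lw $t5, 0($t7) → $t5=M[104]=1
xor $t5, $t5, 10 → $t5=1^10=11
add $t7, $t7, 4 → $t7=104+4=108
sub $t1, $t1, 1 → $t1=5-1=4
cmp $t1, 0  (cmp 4,0)
bgt top: taken
lw $t5, 0($t7) → $t5=M[108]=-6
xor $t5, $t5, 10 → $t5=(-6)^10=-16
add $t7, $t7, 4 → $t7=108+4=112
sub $t1, $t1, 1 → $t1=4-1=3
cmp $t1, 0  (cmp 3,0)
bgt top: taken
lw $t5, 0($t7) → $t5=M[112]=24
xor $t5, $t5, 10 → $t5=24^10=18
add $t7, $t7, 4 → $t7=112+4=116
sub $t1, $t1, 1 → $t1=3-1=2
cmp $t1, 0  (cmp 2,0)
bgt top: taken
lw $t5, 0($t7) → $t5=M[116]=0
xor $t5, $t5, 10 → $t5=0^10=10
add $t7, $t7, 4 → $t7=116+4=120
sub $t1, $t1, 1 → $t1=2-1=1
cmp $t1, 0  (cmp 1,0)
bgt top: taken
lw $t5, 0($t7) → $t5=M[120]=26
xor $t5, $t5, 10 → $t5=26^10=16
add $t7, $t7, 4 → $t7=120+4=124
sub $t1, $t1, 1 → $t1=1-1=0
cmp $t1, 0  (cmp 0,0)
bgt top: not taken
srl $t5, $t5, 4 → $t5=16>>4=1
sw $t5, (104) → M[104]=1
halt.
Total executed instructions: 42.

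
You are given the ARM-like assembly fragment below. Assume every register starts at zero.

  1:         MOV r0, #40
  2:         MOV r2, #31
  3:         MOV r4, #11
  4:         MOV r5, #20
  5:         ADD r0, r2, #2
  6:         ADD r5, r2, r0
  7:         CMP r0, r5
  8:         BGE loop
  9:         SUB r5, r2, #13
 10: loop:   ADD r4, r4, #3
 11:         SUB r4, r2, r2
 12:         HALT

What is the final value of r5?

18

MOV r0, #40 → r0=40
MOV r2, #31 → r2=31
MOV r4, #11 → r4=11
MOV r5, #20 → r5=20
ADD r0, r2, #2 → r0=31+2=33
ADD r5, r2, r0 → r5=31+33=64
CMP r0, r5  (cmp 33,64)
BGE loop: not taken
SUB r5, r2, #13 → r5=31-13=18
ADD r4, r4, #3 → r4=11+3=14
SUB r4, r2, r2 → r4=31-31=0
halt.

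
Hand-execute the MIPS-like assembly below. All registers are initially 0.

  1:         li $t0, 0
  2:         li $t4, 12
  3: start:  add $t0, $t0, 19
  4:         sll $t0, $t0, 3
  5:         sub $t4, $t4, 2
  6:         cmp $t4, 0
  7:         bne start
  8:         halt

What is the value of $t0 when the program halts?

5692248

$t0=0
$t4=12
$t0=0+19=19
$t0=19<<3=152
$t4=12-2=10
cmp $t4, 0  (cmp 10,0)
bne start: taken
$t0=152+19=171
$t0=171<<3=1368
$t4=10-2=8
cmp $t4, 0  (cmp 8,0)
bne start: taken
$t0=1368+19=1387
$t0=1387<<3=11096
$t4=8-2=6
cmp $t4, 0  (cmp 6,0)
bne start: taken
$t0=11096+19=11115
$t0=11115<<3=88920
$t4=6-2=4
cmp $t4, 0  (cmp 4,0)
bne start: taken
$t0=88920+19=88939
$t0=88939<<3=711512
$t4=4-2=2
cmp $t4, 0  (cmp 2,0)
bne start: taken
$t0=711512+19=711531
$t0=711531<<3=5692248
$t4=2-2=0
cmp $t4, 0  (cmp 0,0)
bne start: not taken
halt.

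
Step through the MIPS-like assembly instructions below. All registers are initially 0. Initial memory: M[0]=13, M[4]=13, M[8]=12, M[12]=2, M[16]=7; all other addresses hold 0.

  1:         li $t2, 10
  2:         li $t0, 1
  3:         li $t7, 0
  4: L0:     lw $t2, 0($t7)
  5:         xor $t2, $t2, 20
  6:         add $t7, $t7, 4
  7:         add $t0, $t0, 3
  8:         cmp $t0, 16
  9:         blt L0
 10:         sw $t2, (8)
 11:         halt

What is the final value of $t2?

li $t2, 10 → $t2=10
li $t0, 1 → $t0=1
li $t7, 0 → $t7=0
lw $t2, 0($t7) → $t2=M[0]=13
xor $t2, $t2, 20 → $t2=13^20=25
add $t7, $t7, 4 → $t7=0+4=4
add $t0, $t0, 3 → $t0=1+3=4
cmp $t0, 16  (cmp 4,16)
blt L0: taken
lw $t2, 0($t7) → $t2=M[4]=13
xor $t2, $t2, 20 → $t2=13^20=25
add $t7, $t7, 4 → $t7=4+4=8
add $t0, $t0, 3 → $t0=4+3=7
cmp $t0, 16  (cmp 7,16)
blt L0: taken
lw $t2, 0($t7) → $t2=M[8]=12
xor $t2, $t2, 20 → $t2=12^20=24
add $t7, $t7, 4 → $t7=8+4=12
add $t0, $t0, 3 → $t0=7+3=10
cmp $t0, 16  (cmp 10,16)
blt L0: taken
lw $t2, 0($t7) → $t2=M[12]=2
xor $t2, $t2, 20 → $t2=2^20=22
add $t7, $t7, 4 → $t7=12+4=16
add $t0, $t0, 3 → $t0=10+3=13
cmp $t0, 16  (cmp 13,16)
blt L0: taken
lw $t2, 0($t7) → $t2=M[16]=7
xor $t2, $t2, 20 → $t2=7^20=19
add $t7, $t7, 4 → $t7=16+4=20
add $t0, $t0, 3 → $t0=13+3=16
cmp $t0, 16  (cmp 16,16)
blt L0: not taken
sw $t2, (8) → M[8]=19
halt.

19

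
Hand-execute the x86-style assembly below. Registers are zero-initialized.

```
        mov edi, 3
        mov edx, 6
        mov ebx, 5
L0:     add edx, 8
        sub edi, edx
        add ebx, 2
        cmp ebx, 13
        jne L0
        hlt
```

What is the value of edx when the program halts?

edi=3
edx=6
ebx=5
edx=6+8=14
edi=3-14=-11
ebx=5+2=7
cmp ebx, 13  (cmp 7,13)
jne L0: taken
edx=14+8=22
edi=(-11)-22=-33
ebx=7+2=9
cmp ebx, 13  (cmp 9,13)
jne L0: taken
edx=22+8=30
edi=(-33)-30=-63
ebx=9+2=11
cmp ebx, 13  (cmp 11,13)
jne L0: taken
edx=30+8=38
edi=(-63)-38=-101
ebx=11+2=13
cmp ebx, 13  (cmp 13,13)
jne L0: not taken
halt.

38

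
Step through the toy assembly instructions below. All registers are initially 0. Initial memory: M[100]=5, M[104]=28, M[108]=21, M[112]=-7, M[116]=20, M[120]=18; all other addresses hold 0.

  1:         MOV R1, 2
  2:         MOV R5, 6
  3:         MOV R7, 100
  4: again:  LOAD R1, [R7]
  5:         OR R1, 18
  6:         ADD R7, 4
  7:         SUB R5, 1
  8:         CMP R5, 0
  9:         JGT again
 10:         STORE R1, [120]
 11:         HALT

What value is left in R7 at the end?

R1=2
R5=6
R7=100
R1=M[100]=5
R1=5|18=23
R7=100+4=104
R5=6-1=5
CMP R5, 0  (cmp 5,0)
JGT again: taken
R1=M[104]=28
R1=28|18=30
R7=104+4=108
R5=5-1=4
CMP R5, 0  (cmp 4,0)
JGT again: taken
R1=M[108]=21
R1=21|18=23
R7=108+4=112
R5=4-1=3
CMP R5, 0  (cmp 3,0)
JGT again: taken
R1=M[112]=-7
R1=(-7)|18=-5
R7=112+4=116
R5=3-1=2
CMP R5, 0  (cmp 2,0)
JGT again: taken
R1=M[116]=20
R1=20|18=22
R7=116+4=120
R5=2-1=1
CMP R5, 0  (cmp 1,0)
JGT again: taken
R1=M[120]=18
R1=18|18=18
R7=120+4=124
R5=1-1=0
CMP R5, 0  (cmp 0,0)
JGT again: not taken
STORE R1, [120] → M[120]=18
halt.

124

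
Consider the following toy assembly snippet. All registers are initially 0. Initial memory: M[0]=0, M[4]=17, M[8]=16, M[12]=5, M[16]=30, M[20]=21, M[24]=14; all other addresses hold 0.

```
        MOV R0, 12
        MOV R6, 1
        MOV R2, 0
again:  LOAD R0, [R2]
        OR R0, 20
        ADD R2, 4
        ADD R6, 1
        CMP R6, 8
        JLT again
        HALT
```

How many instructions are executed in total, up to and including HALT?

46

after MOV R0, 12: R0=12
after MOV R6, 1: R6=1
after MOV R2, 0: R2=0
after LOAD R0, [R2]: R0=M[0]=0
after OR R0, 20: R0=0|20=20
after ADD R2, 4: R2=0+4=4
after ADD R6, 1: R6=1+1=2
CMP R6, 8  (cmp 2,8)
JLT again: taken
after LOAD R0, [R2]: R0=M[4]=17
after OR R0, 20: R0=17|20=21
after ADD R2, 4: R2=4+4=8
after ADD R6, 1: R6=2+1=3
CMP R6, 8  (cmp 3,8)
JLT again: taken
after LOAD R0, [R2]: R0=M[8]=16
after OR R0, 20: R0=16|20=20
after ADD R2, 4: R2=8+4=12
after ADD R6, 1: R6=3+1=4
CMP R6, 8  (cmp 4,8)
JLT again: taken
after LOAD R0, [R2]: R0=M[12]=5
after OR R0, 20: R0=5|20=21
after ADD R2, 4: R2=12+4=16
after ADD R6, 1: R6=4+1=5
CMP R6, 8  (cmp 5,8)
JLT again: taken
after LOAD R0, [R2]: R0=M[16]=30
after OR R0, 20: R0=30|20=30
after ADD R2, 4: R2=16+4=20
after ADD R6, 1: R6=5+1=6
CMP R6, 8  (cmp 6,8)
JLT again: taken
after LOAD R0, [R2]: R0=M[20]=21
after OR R0, 20: R0=21|20=21
after ADD R2, 4: R2=20+4=24
after ADD R6, 1: R6=6+1=7
CMP R6, 8  (cmp 7,8)
JLT again: taken
after LOAD R0, [R2]: R0=M[24]=14
after OR R0, 20: R0=14|20=30
after ADD R2, 4: R2=24+4=28
after ADD R6, 1: R6=7+1=8
CMP R6, 8  (cmp 8,8)
JLT again: not taken
halt.
Total executed instructions: 46.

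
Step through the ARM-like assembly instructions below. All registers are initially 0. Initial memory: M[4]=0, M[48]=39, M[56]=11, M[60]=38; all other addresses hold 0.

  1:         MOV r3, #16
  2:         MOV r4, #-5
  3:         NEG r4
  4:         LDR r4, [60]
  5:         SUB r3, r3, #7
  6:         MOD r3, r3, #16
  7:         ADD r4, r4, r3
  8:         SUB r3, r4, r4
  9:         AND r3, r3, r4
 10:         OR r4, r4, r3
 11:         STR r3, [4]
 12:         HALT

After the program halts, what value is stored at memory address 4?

r3=16
r4=-5
r4=-(-5)=5
r4=M[60]=38
r3=16-7=9
r3=9%16=9
r4=38+9=47
r3=47-47=0
r3=0&47=0
r4=47|0=47
STR r3, [4] → M[4]=0
halt.

0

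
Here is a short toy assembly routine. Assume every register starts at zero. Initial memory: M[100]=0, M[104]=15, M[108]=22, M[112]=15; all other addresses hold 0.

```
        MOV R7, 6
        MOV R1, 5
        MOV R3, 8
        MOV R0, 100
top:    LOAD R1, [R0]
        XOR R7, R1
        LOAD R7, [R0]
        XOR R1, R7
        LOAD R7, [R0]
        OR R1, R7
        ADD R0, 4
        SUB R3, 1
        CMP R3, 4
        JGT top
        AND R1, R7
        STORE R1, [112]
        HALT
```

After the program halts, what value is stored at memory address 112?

R7=6
R1=5
R3=8
R0=100
R1=M[100]=0
R7=6^0=6
R7=M[100]=0
R1=0^0=0
R7=M[100]=0
R1=0|0=0
R0=100+4=104
R3=8-1=7
CMP R3, 4  (cmp 7,4)
JGT top: taken
R1=M[104]=15
R7=0^15=15
R7=M[104]=15
R1=15^15=0
R7=M[104]=15
R1=0|15=15
R0=104+4=108
R3=7-1=6
CMP R3, 4  (cmp 6,4)
JGT top: taken
R1=M[108]=22
R7=15^22=25
R7=M[108]=22
R1=22^22=0
R7=M[108]=22
R1=0|22=22
R0=108+4=112
R3=6-1=5
CMP R3, 4  (cmp 5,4)
JGT top: taken
R1=M[112]=15
R7=22^15=25
R7=M[112]=15
R1=15^15=0
R7=M[112]=15
R1=0|15=15
R0=112+4=116
R3=5-1=4
CMP R3, 4  (cmp 4,4)
JGT top: not taken
R1=15&15=15
STORE R1, [112] → M[112]=15
halt.

15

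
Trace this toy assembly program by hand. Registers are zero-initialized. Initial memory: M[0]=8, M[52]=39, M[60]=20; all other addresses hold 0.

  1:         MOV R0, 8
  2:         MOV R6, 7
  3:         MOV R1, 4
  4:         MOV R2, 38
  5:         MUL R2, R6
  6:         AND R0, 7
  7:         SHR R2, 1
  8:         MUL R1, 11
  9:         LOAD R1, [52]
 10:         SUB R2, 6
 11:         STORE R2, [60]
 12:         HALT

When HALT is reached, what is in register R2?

R0=8
R6=7
R1=4
R2=38
R2=38*7=266
R0=8&7=0
R2=266>>1=133
R1=4*11=44
R1=M[52]=39
R2=133-6=127
STORE R2, [60] → M[60]=127
halt.

127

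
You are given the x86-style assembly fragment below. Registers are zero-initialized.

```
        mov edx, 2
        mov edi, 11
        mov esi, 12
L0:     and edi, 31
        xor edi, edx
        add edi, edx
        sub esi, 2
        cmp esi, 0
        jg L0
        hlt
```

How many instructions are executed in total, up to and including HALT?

40

mov edx, 2 → edx=2
mov edi, 11 → edi=11
mov esi, 12 → esi=12
and edi, 31 → edi=11&31=11
xor edi, edx → edi=11^2=9
add edi, edx → edi=9+2=11
sub esi, 2 → esi=12-2=10
cmp esi, 0  (cmp 10,0)
jg L0: taken
and edi, 31 → edi=11&31=11
xor edi, edx → edi=11^2=9
add edi, edx → edi=9+2=11
sub esi, 2 → esi=10-2=8
cmp esi, 0  (cmp 8,0)
jg L0: taken
and edi, 31 → edi=11&31=11
xor edi, edx → edi=11^2=9
add edi, edx → edi=9+2=11
sub esi, 2 → esi=8-2=6
cmp esi, 0  (cmp 6,0)
jg L0: taken
and edi, 31 → edi=11&31=11
xor edi, edx → edi=11^2=9
add edi, edx → edi=9+2=11
sub esi, 2 → esi=6-2=4
cmp esi, 0  (cmp 4,0)
jg L0: taken
and edi, 31 → edi=11&31=11
xor edi, edx → edi=11^2=9
add edi, edx → edi=9+2=11
sub esi, 2 → esi=4-2=2
cmp esi, 0  (cmp 2,0)
jg L0: taken
and edi, 31 → edi=11&31=11
xor edi, edx → edi=11^2=9
add edi, edx → edi=9+2=11
sub esi, 2 → esi=2-2=0
cmp esi, 0  (cmp 0,0)
jg L0: not taken
halt.
Total executed instructions: 40.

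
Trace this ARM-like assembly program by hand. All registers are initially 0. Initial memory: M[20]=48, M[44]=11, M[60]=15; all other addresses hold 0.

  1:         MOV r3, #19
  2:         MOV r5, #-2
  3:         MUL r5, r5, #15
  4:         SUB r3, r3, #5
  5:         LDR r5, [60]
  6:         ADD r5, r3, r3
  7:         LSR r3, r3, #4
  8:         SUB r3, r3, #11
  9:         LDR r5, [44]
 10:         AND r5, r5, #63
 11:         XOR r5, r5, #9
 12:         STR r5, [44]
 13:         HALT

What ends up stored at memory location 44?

2

after MOV r3, #19: r3=19
after MOV r5, #-2: r5=-2
after MUL r5, r5, #15: r5=(-2)*15=-30
after SUB r3, r3, #5: r3=19-5=14
after LDR r5, [60]: r5=M[60]=15
after ADD r5, r3, r3: r5=14+14=28
after LSR r3, r3, #4: r3=14>>4=0
after SUB r3, r3, #11: r3=0-11=-11
after LDR r5, [44]: r5=M[44]=11
after AND r5, r5, #63: r5=11&63=11
after XOR r5, r5, #9: r5=11^9=2
STR r5, [44] → M[44]=2
halt.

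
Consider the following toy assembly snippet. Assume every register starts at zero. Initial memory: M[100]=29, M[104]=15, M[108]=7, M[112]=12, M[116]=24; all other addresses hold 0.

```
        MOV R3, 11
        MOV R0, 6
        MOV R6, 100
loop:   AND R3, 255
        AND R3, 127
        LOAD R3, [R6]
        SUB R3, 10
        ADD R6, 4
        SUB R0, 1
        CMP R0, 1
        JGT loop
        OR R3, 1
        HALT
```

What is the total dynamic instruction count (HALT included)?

after MOV R3, 11: R3=11
after MOV R0, 6: R0=6
after MOV R6, 100: R6=100
after AND R3, 255: R3=11&255=11
after AND R3, 127: R3=11&127=11
after LOAD R3, [R6]: R3=M[100]=29
after SUB R3, 10: R3=29-10=19
after ADD R6, 4: R6=100+4=104
after SUB R0, 1: R0=6-1=5
CMP R0, 1  (cmp 5,1)
JGT loop: taken
after AND R3, 255: R3=19&255=19
after AND R3, 127: R3=19&127=19
after LOAD R3, [R6]: R3=M[104]=15
after SUB R3, 10: R3=15-10=5
after ADD R6, 4: R6=104+4=108
after SUB R0, 1: R0=5-1=4
CMP R0, 1  (cmp 4,1)
JGT loop: taken
after AND R3, 255: R3=5&255=5
after AND R3, 127: R3=5&127=5
after LOAD R3, [R6]: R3=M[108]=7
after SUB R3, 10: R3=7-10=-3
after ADD R6, 4: R6=108+4=112
after SUB R0, 1: R0=4-1=3
CMP R0, 1  (cmp 3,1)
JGT loop: taken
after AND R3, 255: R3=(-3)&255=253
after AND R3, 127: R3=253&127=125
after LOAD R3, [R6]: R3=M[112]=12
after SUB R3, 10: R3=12-10=2
after ADD R6, 4: R6=112+4=116
after SUB R0, 1: R0=3-1=2
CMP R0, 1  (cmp 2,1)
JGT loop: taken
after AND R3, 255: R3=2&255=2
after AND R3, 127: R3=2&127=2
after LOAD R3, [R6]: R3=M[116]=24
after SUB R3, 10: R3=24-10=14
after ADD R6, 4: R6=116+4=120
after SUB R0, 1: R0=2-1=1
CMP R0, 1  (cmp 1,1)
JGT loop: not taken
after OR R3, 1: R3=14|1=15
halt.
Total executed instructions: 45.

45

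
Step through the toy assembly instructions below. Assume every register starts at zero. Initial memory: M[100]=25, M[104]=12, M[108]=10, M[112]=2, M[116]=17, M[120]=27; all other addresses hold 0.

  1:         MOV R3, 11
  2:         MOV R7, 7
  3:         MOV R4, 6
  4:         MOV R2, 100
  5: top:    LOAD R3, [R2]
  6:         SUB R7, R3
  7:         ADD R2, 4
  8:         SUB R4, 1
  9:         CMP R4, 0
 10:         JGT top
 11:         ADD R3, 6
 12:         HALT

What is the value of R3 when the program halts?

R3=11
R7=7
R4=6
R2=100
R3=M[100]=25
R7=7-25=-18
R2=100+4=104
R4=6-1=5
CMP R4, 0  (cmp 5,0)
JGT top: taken
R3=M[104]=12
R7=(-18)-12=-30
R2=104+4=108
R4=5-1=4
CMP R4, 0  (cmp 4,0)
JGT top: taken
R3=M[108]=10
R7=(-30)-10=-40
R2=108+4=112
R4=4-1=3
CMP R4, 0  (cmp 3,0)
JGT top: taken
R3=M[112]=2
R7=(-40)-2=-42
R2=112+4=116
R4=3-1=2
CMP R4, 0  (cmp 2,0)
JGT top: taken
R3=M[116]=17
R7=(-42)-17=-59
R2=116+4=120
R4=2-1=1
CMP R4, 0  (cmp 1,0)
JGT top: taken
R3=M[120]=27
R7=(-59)-27=-86
R2=120+4=124
R4=1-1=0
CMP R4, 0  (cmp 0,0)
JGT top: not taken
R3=27+6=33
halt.

33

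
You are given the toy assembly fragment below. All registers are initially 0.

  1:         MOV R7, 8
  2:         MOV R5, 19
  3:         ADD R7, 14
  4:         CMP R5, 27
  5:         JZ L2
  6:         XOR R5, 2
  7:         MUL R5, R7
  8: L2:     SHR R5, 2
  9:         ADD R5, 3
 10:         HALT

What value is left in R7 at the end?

MOV R7, 8 → R7=8
MOV R5, 19 → R5=19
ADD R7, 14 → R7=8+14=22
CMP R5, 27  (cmp 19,27)
JZ L2: not taken
XOR R5, 2 → R5=19^2=17
MUL R5, R7 → R5=17*22=374
SHR R5, 2 → R5=374>>2=93
ADD R5, 3 → R5=93+3=96
halt.

22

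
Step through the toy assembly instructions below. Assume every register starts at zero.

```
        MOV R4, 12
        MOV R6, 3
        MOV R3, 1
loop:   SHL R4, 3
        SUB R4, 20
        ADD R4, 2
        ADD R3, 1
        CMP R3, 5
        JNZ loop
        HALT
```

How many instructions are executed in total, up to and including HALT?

after MOV R4, 12: R4=12
after MOV R6, 3: R6=3
after MOV R3, 1: R3=1
after SHL R4, 3: R4=12<<3=96
after SUB R4, 20: R4=96-20=76
after ADD R4, 2: R4=76+2=78
after ADD R3, 1: R3=1+1=2
CMP R3, 5  (cmp 2,5)
JNZ loop: taken
after SHL R4, 3: R4=78<<3=624
after SUB R4, 20: R4=624-20=604
after ADD R4, 2: R4=604+2=606
after ADD R3, 1: R3=2+1=3
CMP R3, 5  (cmp 3,5)
JNZ loop: taken
after SHL R4, 3: R4=606<<3=4848
after SUB R4, 20: R4=4848-20=4828
after ADD R4, 2: R4=4828+2=4830
after ADD R3, 1: R3=3+1=4
CMP R3, 5  (cmp 4,5)
JNZ loop: taken
after SHL R4, 3: R4=4830<<3=38640
after SUB R4, 20: R4=38640-20=38620
after ADD R4, 2: R4=38620+2=38622
after ADD R3, 1: R3=4+1=5
CMP R3, 5  (cmp 5,5)
JNZ loop: not taken
halt.
Total executed instructions: 28.

28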